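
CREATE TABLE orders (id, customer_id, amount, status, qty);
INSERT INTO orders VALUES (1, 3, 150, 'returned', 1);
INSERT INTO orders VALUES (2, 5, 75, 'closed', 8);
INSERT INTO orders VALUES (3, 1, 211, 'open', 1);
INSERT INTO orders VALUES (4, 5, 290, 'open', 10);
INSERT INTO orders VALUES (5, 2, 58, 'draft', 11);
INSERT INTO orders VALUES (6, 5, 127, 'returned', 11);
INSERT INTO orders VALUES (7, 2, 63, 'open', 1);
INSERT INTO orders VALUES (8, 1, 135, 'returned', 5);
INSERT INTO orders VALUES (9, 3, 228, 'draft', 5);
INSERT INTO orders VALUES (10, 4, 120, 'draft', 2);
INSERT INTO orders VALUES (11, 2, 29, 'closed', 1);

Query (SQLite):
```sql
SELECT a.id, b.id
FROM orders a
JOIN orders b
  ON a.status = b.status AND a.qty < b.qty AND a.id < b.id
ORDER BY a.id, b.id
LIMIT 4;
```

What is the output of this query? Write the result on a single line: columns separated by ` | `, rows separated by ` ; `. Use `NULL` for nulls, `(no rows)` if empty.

1 | 6 ; 1 | 8 ; 3 | 4

Pairs (a,b) with same status, a.qty < b.qty, a.id < b.id.
status groups: closed:{2,11} draft:{5,9,10} open:{3,4,7} returned:{1,6,8}
Ordered by (a.id, b.id); first 4.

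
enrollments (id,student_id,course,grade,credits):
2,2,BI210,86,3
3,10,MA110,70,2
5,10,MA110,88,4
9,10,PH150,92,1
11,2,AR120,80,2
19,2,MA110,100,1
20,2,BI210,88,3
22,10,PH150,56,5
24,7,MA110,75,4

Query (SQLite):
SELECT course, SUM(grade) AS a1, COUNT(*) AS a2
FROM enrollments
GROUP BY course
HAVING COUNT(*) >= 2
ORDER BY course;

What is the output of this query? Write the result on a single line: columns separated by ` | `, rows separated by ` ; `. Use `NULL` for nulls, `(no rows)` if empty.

Group enrollments by course.
Per group compute: SUM(grade), COUNT(*).
HAVING: drop groups with fewer than 2 rows.
  AR120: ids {11} → SUM(grade)=80, COUNT(*)=1
  BI210: ids {2, 20} → SUM(grade)=174, COUNT(*)=2
  MA110: ids {3, 5, 19, 24} → SUM(grade)=333, COUNT(*)=4
  PH150: ids {9, 22} → SUM(grade)=148, COUNT(*)=2

BI210 | 174 | 2 ; MA110 | 333 | 4 ; PH150 | 148 | 2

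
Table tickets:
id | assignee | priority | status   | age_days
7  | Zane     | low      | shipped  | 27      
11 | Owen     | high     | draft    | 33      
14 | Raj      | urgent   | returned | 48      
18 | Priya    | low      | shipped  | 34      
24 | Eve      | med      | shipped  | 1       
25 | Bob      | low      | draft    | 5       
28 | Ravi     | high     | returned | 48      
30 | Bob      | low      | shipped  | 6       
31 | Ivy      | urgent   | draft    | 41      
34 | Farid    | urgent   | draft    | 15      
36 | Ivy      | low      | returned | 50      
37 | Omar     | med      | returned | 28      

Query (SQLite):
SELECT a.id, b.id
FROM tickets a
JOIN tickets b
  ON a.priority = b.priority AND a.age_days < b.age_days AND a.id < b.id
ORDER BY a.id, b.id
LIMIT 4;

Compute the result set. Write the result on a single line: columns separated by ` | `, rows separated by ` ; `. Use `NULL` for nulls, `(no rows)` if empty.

7 | 18 ; 7 | 36 ; 11 | 28 ; 18 | 36

Pairs (a,b) with same priority, a.age_days < b.age_days, a.id < b.id.
priority groups: high:{11,28} low:{7,18,25,30,36} med:{24,37} urgent:{14,31,34}
Ordered by (a.id, b.id); first 4.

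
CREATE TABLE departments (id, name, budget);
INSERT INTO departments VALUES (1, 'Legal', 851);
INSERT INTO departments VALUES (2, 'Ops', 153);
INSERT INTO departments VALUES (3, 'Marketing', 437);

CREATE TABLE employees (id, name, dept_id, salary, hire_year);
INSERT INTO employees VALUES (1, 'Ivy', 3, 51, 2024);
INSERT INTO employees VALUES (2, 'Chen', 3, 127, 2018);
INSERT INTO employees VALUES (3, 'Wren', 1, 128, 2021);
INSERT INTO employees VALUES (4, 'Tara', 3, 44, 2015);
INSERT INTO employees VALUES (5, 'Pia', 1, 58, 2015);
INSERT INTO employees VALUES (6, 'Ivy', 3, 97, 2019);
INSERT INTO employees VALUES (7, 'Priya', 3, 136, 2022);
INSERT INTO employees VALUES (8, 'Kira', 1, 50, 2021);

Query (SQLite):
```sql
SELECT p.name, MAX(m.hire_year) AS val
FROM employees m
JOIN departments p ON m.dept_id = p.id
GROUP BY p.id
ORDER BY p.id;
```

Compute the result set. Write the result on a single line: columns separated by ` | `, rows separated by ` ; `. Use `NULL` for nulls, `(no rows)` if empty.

Legal | 2021 ; Marketing | 2024

Join each employees row to its departments via dept_id.
Group joined rows by departments.id; compute MAX(m.hire_year) per group.
  1: ids {3, 5, 8} → MAX(m.hire_year)=2021
  3: ids {1, 2, 4, 6, 7} → MAX(m.hire_year)=2024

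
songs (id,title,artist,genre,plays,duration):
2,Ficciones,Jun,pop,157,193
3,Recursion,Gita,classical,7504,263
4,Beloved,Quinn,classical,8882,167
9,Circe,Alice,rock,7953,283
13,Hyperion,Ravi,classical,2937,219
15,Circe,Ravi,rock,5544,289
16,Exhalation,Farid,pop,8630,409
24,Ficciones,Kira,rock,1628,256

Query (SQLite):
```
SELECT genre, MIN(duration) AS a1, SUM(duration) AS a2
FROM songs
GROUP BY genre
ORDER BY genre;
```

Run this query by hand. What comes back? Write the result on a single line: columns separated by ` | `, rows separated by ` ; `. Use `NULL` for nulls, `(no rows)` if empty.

Group songs by genre.
Per group compute: MIN(duration), SUM(duration).
  classical: ids {3, 4, 13} → MIN(duration)=167, SUM(duration)=649
  pop: ids {2, 16} → MIN(duration)=193, SUM(duration)=602
  rock: ids {9, 15, 24} → MIN(duration)=256, SUM(duration)=828

classical | 167 | 649 ; pop | 193 | 602 ; rock | 256 | 828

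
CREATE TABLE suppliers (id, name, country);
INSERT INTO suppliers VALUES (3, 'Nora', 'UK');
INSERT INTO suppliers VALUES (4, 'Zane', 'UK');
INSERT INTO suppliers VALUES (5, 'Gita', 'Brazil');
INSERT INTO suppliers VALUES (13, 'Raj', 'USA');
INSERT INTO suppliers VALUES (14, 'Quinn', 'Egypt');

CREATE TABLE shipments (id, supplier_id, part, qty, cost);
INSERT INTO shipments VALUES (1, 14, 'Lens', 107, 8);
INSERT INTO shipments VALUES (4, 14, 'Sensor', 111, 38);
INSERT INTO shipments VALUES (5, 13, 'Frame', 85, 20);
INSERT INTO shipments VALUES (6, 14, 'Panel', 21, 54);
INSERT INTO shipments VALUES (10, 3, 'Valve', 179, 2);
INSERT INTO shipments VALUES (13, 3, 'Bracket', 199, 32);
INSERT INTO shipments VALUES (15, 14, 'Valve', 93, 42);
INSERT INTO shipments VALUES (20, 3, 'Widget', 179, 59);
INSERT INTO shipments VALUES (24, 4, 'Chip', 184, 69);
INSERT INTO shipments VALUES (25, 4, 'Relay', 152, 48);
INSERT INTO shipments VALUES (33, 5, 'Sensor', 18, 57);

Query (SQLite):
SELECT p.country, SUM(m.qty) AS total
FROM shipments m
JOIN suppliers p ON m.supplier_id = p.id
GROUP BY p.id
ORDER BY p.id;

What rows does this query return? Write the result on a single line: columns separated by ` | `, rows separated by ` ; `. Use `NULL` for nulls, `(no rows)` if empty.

Join each shipments row to its suppliers via supplier_id.
Group joined rows by suppliers.id; compute SUM(m.qty) per group.
  3: ids {10, 13, 20} → SUM(m.qty)=557
  4: ids {24, 25} → SUM(m.qty)=336
  5: ids {33} → SUM(m.qty)=18
  13: ids {5} → SUM(m.qty)=85
  14: ids {1, 4, 6, 15} → SUM(m.qty)=332

UK | 557 ; UK | 336 ; Brazil | 18 ; USA | 85 ; Egypt | 332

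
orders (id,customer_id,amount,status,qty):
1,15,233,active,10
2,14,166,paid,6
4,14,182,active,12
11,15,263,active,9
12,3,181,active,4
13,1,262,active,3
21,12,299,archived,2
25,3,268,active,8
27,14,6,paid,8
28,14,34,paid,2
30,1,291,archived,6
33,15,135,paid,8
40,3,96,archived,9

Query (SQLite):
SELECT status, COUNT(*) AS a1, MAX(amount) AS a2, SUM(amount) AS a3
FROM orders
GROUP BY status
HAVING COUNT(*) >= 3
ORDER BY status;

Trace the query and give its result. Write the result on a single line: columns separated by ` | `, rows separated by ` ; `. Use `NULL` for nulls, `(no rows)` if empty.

Group orders by status.
Per group compute: COUNT(*), MAX(amount), SUM(amount).
HAVING: drop groups with fewer than 3 rows.
  active: ids {1, 4, 11, 12, 13, 25} → COUNT(*)=6, MAX(amount)=268, SUM(amount)=1389
  archived: ids {21, 30, 40} → COUNT(*)=3, MAX(amount)=299, SUM(amount)=686
  paid: ids {2, 27, 28, 33} → COUNT(*)=4, MAX(amount)=166, SUM(amount)=341

active | 6 | 268 | 1389 ; archived | 3 | 299 | 686 ; paid | 4 | 166 | 341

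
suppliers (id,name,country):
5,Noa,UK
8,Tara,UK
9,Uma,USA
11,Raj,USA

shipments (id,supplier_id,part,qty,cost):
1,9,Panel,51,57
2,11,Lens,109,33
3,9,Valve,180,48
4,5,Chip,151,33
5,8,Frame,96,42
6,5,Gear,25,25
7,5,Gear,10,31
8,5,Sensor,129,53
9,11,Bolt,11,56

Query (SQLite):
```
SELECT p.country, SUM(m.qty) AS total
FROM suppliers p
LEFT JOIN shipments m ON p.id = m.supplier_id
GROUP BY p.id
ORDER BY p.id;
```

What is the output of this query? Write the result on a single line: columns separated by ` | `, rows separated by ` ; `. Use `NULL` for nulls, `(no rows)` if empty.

LEFT JOIN keeps every suppliers row; unmatched ones get NULL for shipments columns.
Group by suppliers.id and compute SUM(m.qty). SUM over an all-NULL group is NULL.
  5: ids {4, 6, 7, 8} → SUM(m.qty)=315
  8: ids {5} → SUM(m.qty)=96
  9: ids {1, 3} → SUM(m.qty)=231
  11: ids {2, 9} → SUM(m.qty)=120

UK | 315 ; UK | 96 ; USA | 231 ; USA | 120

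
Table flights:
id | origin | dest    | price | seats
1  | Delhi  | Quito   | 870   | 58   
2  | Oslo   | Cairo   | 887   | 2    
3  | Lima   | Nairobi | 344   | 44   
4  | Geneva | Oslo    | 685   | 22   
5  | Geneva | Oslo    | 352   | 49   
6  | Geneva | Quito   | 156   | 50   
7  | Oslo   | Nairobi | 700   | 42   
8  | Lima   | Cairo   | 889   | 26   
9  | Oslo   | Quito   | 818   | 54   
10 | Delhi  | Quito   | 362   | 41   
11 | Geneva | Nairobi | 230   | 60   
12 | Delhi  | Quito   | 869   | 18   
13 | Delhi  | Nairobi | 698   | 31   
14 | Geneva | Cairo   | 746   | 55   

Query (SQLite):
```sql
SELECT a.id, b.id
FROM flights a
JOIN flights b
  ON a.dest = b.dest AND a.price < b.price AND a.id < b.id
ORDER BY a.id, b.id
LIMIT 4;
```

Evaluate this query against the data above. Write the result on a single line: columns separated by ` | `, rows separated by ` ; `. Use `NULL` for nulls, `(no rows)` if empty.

2 | 8 ; 3 | 7 ; 3 | 13 ; 6 | 9

Pairs (a,b) with same dest, a.price < b.price, a.id < b.id.
dest groups: Cairo:{2,8,14} Nairobi:{3,7,11,13} Oslo:{4,5} Quito:{1,6,9,10,12}
Ordered by (a.id, b.id); first 4.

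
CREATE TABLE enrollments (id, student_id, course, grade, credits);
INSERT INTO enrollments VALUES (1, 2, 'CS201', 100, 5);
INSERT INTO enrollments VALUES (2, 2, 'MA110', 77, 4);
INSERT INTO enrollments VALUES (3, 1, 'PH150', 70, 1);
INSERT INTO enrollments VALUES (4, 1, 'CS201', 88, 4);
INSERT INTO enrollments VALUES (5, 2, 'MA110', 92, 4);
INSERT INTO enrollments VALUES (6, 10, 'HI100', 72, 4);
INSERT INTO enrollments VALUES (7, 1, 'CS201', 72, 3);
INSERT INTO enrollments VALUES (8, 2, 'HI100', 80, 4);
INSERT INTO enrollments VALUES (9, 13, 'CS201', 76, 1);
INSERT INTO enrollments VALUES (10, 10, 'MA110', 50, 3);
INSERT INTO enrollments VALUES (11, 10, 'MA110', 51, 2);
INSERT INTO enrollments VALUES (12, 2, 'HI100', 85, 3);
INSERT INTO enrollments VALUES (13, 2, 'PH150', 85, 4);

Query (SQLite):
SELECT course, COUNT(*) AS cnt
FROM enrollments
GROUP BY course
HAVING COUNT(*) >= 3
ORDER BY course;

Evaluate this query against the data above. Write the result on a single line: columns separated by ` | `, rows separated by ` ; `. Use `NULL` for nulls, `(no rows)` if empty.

Partition enrollments by course; compute COUNT(*) within each group.
HAVING: keep groups with count ≥ 3.
  CS201: ids {1, 4, 7, 9} → COUNT(*)=4
  HI100: ids {6, 8, 12} → COUNT(*)=3
  MA110: ids {2, 5, 10, 11} → COUNT(*)=4
  PH150: ids {3, 13} → COUNT(*)=2

CS201 | 4 ; HI100 | 3 ; MA110 | 4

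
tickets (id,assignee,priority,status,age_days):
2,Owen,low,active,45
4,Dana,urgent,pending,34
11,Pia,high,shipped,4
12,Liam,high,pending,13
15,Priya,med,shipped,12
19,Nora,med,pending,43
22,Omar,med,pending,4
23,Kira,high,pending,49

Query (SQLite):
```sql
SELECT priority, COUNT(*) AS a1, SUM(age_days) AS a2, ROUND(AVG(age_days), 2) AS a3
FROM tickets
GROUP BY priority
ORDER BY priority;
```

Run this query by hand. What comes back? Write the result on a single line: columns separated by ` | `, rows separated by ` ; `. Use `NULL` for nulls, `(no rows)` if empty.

high | 3 | 66 | 22 ; low | 1 | 45 | 45 ; med | 3 | 59 | 19.67 ; urgent | 1 | 34 | 34

Group tickets by priority.
Per group compute: COUNT(*), SUM(age_days), ROUND(AVG(age_days), 2).
  high: ids {11, 12, 23} → COUNT(*)=3, SUM(age_days)=66, ROUND(AVG(age_days), 2)=22
  low: ids {2} → COUNT(*)=1, SUM(age_days)=45, ROUND(AVG(age_days), 2)=45
  med: ids {15, 19, 22} → COUNT(*)=3, SUM(age_days)=59, ROUND(AVG(age_days), 2)=19.67
  urgent: ids {4} → COUNT(*)=1, SUM(age_days)=34, ROUND(AVG(age_days), 2)=34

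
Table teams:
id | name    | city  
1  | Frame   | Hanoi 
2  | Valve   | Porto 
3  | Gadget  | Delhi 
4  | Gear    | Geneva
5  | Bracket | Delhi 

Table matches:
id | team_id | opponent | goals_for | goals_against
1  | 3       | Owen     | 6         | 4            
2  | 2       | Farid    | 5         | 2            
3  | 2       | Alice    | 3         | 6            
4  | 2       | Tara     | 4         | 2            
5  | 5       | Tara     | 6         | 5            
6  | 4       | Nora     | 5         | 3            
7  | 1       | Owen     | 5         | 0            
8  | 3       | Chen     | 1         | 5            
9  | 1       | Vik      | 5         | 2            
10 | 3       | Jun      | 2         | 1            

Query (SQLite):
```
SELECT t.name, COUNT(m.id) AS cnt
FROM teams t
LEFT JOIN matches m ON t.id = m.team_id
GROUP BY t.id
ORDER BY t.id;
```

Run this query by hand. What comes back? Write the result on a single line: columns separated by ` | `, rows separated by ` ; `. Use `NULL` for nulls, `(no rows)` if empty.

LEFT JOIN keeps every teams row; unmatched ones get NULL for matches columns.
Group by teams.id and compute COUNT(m.id). COUNT(col) of an all-NULL group is 0.
  1: ids {7, 9} → COUNT(m.id)=2
  2: ids {2, 3, 4} → COUNT(m.id)=3
  3: ids {1, 8, 10} → COUNT(m.id)=3
  4: ids {6} → COUNT(m.id)=1
  5: ids {5} → COUNT(m.id)=1

Frame | 2 ; Valve | 3 ; Gadget | 3 ; Gear | 1 ; Bracket | 1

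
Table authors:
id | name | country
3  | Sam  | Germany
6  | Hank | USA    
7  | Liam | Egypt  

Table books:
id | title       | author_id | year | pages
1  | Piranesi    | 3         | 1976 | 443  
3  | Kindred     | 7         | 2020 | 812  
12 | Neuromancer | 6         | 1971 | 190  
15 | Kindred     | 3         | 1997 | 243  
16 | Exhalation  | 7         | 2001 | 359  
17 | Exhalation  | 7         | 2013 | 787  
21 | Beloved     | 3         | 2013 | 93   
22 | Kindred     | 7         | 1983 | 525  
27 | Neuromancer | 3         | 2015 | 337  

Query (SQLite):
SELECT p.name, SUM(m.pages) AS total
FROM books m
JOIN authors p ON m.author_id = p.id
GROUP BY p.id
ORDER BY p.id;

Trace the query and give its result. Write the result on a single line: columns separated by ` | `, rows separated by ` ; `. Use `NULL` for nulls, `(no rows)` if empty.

Join each books row to its authors via author_id.
Group joined rows by authors.id; compute SUM(m.pages) per group.
  3: ids {1, 15, 21, 27} → SUM(m.pages)=1116
  6: ids {12} → SUM(m.pages)=190
  7: ids {3, 16, 17, 22} → SUM(m.pages)=2483

Sam | 1116 ; Hank | 190 ; Liam | 2483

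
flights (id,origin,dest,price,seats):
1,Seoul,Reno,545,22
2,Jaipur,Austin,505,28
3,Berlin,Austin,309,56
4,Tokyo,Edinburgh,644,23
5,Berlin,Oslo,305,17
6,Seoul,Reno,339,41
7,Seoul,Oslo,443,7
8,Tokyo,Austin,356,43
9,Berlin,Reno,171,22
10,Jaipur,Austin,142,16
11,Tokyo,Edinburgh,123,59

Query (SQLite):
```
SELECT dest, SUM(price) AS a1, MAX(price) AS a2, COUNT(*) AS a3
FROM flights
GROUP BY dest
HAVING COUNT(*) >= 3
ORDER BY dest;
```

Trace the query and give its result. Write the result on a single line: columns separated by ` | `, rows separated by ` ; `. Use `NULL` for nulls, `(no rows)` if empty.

Group flights by dest.
Per group compute: SUM(price), MAX(price), COUNT(*).
HAVING: drop groups with fewer than 3 rows.
  Austin: ids {2, 3, 8, 10} → SUM(price)=1312, MAX(price)=505, COUNT(*)=4
  Edinburgh: ids {4, 11} → SUM(price)=767, MAX(price)=644, COUNT(*)=2
  Oslo: ids {5, 7} → SUM(price)=748, MAX(price)=443, COUNT(*)=2
  Reno: ids {1, 6, 9} → SUM(price)=1055, MAX(price)=545, COUNT(*)=3

Austin | 1312 | 505 | 4 ; Reno | 1055 | 545 | 3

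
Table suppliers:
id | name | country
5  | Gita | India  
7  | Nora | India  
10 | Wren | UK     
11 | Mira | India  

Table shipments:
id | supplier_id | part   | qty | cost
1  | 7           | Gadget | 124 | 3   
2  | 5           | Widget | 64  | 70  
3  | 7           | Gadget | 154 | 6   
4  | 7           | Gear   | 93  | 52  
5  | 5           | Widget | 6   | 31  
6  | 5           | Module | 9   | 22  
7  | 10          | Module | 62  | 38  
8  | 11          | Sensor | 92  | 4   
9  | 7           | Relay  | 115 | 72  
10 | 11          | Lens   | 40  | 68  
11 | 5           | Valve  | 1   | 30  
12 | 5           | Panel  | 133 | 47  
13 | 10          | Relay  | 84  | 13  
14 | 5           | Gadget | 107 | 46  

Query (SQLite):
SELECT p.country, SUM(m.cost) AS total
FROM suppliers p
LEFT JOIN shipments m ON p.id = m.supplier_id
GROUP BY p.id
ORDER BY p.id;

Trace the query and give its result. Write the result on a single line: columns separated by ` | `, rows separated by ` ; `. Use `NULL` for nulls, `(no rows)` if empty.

LEFT JOIN keeps every suppliers row; unmatched ones get NULL for shipments columns.
Group by suppliers.id and compute SUM(m.cost). SUM over an all-NULL group is NULL.
  5: ids {2, 5, 6, 11, 12, 14} → SUM(m.cost)=246
  7: ids {1, 3, 4, 9} → SUM(m.cost)=133
  10: ids {7, 13} → SUM(m.cost)=51
  11: ids {8, 10} → SUM(m.cost)=72

India | 246 ; India | 133 ; UK | 51 ; India | 72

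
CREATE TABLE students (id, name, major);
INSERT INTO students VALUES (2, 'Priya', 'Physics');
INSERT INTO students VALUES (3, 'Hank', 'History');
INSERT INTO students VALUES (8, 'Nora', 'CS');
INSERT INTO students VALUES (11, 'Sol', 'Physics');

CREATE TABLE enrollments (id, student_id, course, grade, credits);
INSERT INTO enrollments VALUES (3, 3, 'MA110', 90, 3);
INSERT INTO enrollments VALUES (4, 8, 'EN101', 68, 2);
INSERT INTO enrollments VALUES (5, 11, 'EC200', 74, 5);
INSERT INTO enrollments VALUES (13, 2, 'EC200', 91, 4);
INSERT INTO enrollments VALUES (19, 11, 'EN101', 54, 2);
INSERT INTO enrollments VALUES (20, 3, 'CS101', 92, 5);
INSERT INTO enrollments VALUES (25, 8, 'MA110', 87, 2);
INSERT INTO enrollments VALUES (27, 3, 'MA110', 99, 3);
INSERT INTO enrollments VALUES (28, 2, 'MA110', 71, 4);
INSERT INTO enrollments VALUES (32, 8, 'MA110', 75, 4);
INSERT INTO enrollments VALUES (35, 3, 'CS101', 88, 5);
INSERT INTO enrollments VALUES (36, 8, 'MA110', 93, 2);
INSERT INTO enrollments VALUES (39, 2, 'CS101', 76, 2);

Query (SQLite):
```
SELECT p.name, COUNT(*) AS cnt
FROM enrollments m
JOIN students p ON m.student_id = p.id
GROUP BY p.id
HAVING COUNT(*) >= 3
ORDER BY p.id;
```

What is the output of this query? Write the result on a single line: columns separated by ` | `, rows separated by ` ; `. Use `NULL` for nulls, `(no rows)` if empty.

Priya | 3 ; Hank | 4 ; Nora | 4

Join each enrollments row to its students via student_id.
Group joined rows by students.id; compute COUNT(*) per group.
HAVING: keep groups with count ≥ 3.
  2: ids {13, 28, 39} → COUNT(*)=3
  3: ids {3, 20, 27, 35} → COUNT(*)=4
  8: ids {4, 25, 32, 36} → COUNT(*)=4
  11: ids {5, 19} → COUNT(*)=2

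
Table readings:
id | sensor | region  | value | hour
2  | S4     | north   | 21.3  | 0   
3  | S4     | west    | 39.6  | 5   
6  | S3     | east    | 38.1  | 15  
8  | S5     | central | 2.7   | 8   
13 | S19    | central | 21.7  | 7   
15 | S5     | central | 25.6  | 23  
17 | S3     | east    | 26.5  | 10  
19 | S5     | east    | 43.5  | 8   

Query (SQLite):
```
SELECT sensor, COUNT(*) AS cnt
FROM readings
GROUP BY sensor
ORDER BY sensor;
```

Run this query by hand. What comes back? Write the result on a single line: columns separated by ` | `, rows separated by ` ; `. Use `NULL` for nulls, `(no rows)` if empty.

Partition readings by sensor; compute COUNT(*) within each group.
  S19: ids {13} → COUNT(*)=1
  S3: ids {6, 17} → COUNT(*)=2
  S4: ids {2, 3} → COUNT(*)=2
  S5: ids {8, 15, 19} → COUNT(*)=3

S19 | 1 ; S3 | 2 ; S4 | 2 ; S5 | 3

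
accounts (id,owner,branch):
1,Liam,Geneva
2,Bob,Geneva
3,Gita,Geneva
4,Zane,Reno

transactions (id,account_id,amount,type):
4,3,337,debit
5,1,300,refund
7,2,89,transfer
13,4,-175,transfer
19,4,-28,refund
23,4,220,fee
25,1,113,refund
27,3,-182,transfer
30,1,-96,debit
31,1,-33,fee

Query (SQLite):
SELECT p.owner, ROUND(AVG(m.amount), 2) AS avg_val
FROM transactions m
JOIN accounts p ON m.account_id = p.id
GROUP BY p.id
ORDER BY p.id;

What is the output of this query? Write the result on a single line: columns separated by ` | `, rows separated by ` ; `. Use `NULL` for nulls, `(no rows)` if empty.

Liam | 71 ; Bob | 89 ; Gita | 77.5 ; Zane | 5.67

Join each transactions row to its accounts via account_id.
Group joined rows by accounts.id; compute ROUND(AVG(m.amount), 2) per group.
  1: ids {5, 25, 30, 31} → ROUND(AVG(m.amount), 2)=71
  2: ids {7} → ROUND(AVG(m.amount), 2)=89
  3: ids {4, 27} → ROUND(AVG(m.amount), 2)=77.5
  4: ids {13, 19, 23} → ROUND(AVG(m.amount), 2)=5.67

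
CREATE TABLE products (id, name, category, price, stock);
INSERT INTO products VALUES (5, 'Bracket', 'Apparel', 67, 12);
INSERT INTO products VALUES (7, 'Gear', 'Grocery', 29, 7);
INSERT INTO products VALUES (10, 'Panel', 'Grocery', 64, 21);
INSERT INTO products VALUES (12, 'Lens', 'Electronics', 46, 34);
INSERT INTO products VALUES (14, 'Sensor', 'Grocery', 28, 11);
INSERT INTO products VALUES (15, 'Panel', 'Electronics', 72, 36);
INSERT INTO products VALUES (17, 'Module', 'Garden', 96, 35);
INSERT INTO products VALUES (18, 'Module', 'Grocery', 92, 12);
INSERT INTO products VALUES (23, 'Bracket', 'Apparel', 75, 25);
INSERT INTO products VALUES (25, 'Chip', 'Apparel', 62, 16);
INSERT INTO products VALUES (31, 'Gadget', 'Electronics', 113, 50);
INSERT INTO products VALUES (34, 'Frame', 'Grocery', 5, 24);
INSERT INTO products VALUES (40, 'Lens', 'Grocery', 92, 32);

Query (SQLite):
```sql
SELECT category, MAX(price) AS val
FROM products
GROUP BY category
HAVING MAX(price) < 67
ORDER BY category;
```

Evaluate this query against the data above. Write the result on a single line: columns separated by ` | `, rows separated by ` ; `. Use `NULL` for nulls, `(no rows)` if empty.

Partition products by category; compute MAX(price) within each group.
HAVING: keep groups where MAX(price) < 67.
  Apparel: ids {5, 23, 25} → MAX(price)=75
  Electronics: ids {12, 15, 31} → MAX(price)=113
  Garden: ids {17} → MAX(price)=96
  Grocery: ids {7, 10, 14, 18, 34, 40} → MAX(price)=92

(no rows)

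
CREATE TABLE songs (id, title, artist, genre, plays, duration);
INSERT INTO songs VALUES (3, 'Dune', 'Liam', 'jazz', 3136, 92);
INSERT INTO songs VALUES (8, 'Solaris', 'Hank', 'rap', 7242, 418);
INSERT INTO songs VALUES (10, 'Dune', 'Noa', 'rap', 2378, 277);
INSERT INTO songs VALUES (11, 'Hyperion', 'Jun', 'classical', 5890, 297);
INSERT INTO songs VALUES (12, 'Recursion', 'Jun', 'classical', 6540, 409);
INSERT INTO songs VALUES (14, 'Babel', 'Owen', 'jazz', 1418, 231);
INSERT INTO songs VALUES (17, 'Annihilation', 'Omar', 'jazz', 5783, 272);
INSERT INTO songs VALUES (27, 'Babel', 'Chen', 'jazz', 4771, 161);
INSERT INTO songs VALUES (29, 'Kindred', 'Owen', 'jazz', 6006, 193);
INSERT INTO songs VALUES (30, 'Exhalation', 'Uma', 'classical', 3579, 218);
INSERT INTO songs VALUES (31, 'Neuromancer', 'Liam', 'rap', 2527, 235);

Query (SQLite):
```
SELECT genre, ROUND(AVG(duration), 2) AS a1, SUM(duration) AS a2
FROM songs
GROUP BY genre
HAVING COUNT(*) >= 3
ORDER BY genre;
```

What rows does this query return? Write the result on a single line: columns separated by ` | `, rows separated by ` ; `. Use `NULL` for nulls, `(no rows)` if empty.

classical | 308 | 924 ; jazz | 189.8 | 949 ; rap | 310 | 930

Group songs by genre.
Per group compute: ROUND(AVG(duration), 2), SUM(duration).
HAVING: drop groups with fewer than 3 rows.
  classical: ids {11, 12, 30} → ROUND(AVG(duration), 2)=308, SUM(duration)=924
  jazz: ids {3, 14, 17, 27, 29} → ROUND(AVG(duration), 2)=189.8, SUM(duration)=949
  rap: ids {8, 10, 31} → ROUND(AVG(duration), 2)=310, SUM(duration)=930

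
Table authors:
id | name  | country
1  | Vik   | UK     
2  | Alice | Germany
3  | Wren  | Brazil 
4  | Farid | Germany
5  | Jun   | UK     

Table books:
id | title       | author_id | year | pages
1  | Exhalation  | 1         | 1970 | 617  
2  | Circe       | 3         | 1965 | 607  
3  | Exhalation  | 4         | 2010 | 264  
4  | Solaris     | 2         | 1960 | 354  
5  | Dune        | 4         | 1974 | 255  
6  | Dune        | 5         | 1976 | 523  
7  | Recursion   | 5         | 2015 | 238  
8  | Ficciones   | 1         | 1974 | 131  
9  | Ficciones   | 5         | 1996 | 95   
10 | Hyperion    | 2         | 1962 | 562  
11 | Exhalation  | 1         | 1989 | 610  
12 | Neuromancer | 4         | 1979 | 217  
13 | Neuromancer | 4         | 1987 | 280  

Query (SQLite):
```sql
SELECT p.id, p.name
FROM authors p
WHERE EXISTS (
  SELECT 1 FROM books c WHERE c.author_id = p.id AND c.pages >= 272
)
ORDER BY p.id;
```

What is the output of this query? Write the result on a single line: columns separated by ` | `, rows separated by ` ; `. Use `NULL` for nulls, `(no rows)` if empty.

1 | Vik ; 2 | Alice ; 3 | Wren ; 4 | Farid ; 5 | Jun

For each authors row, check whether any books with matching author_id has pages >= 272.
Keep rows where that is true.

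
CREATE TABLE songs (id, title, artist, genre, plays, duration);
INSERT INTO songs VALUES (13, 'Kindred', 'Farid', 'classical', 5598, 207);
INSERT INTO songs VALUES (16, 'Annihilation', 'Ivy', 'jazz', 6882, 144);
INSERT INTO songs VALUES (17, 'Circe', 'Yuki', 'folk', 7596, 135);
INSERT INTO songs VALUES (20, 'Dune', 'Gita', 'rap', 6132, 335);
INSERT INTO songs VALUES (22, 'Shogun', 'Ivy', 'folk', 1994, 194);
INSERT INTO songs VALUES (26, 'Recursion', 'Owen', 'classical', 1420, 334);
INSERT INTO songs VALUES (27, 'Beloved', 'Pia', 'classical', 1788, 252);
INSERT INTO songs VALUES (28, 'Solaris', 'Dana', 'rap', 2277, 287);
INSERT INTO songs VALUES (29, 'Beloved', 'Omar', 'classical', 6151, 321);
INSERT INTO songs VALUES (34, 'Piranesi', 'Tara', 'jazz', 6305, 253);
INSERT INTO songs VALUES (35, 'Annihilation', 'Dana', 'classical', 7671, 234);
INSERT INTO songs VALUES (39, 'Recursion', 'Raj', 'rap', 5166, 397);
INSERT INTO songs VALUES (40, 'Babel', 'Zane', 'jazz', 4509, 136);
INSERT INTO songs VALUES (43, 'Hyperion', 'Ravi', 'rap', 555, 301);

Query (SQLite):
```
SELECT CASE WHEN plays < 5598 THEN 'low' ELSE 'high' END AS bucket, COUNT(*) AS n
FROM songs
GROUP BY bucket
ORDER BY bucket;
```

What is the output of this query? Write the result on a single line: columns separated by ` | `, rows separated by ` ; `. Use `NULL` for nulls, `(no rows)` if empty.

high | 7 ; low | 7

Bucket rows by plays < 5598 → 'low' else 'high'; count each bucket.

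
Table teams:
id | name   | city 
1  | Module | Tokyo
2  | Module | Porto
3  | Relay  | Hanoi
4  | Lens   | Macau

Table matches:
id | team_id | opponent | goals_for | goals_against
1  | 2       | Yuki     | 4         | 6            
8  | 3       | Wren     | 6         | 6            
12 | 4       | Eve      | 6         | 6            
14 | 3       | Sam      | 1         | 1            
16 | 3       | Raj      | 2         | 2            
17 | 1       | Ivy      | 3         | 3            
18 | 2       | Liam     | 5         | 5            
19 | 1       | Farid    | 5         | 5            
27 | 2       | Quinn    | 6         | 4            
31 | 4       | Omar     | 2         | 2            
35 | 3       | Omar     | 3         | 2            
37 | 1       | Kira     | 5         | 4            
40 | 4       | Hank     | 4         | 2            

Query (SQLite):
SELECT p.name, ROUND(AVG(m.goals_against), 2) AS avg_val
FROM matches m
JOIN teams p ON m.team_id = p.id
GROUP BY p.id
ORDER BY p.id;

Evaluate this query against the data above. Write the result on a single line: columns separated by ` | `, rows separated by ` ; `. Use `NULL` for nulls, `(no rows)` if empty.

Module | 4 ; Module | 5 ; Relay | 2.75 ; Lens | 3.33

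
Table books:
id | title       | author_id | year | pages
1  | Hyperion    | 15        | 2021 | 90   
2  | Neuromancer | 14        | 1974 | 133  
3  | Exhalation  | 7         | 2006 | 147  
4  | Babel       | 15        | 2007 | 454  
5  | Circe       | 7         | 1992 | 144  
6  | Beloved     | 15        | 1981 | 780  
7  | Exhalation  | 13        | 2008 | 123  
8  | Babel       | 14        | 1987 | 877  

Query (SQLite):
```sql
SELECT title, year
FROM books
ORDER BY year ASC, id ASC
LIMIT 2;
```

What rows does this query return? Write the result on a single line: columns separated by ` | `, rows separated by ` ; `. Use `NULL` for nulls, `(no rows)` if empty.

Neuromancer | 1974 ; Beloved | 1981

Sort by year asc, tiebreak id asc: (1974, id=2), (1981, id=6), (1987, id=8), (1992, id=5), (2006, id=3) …. Take first 2.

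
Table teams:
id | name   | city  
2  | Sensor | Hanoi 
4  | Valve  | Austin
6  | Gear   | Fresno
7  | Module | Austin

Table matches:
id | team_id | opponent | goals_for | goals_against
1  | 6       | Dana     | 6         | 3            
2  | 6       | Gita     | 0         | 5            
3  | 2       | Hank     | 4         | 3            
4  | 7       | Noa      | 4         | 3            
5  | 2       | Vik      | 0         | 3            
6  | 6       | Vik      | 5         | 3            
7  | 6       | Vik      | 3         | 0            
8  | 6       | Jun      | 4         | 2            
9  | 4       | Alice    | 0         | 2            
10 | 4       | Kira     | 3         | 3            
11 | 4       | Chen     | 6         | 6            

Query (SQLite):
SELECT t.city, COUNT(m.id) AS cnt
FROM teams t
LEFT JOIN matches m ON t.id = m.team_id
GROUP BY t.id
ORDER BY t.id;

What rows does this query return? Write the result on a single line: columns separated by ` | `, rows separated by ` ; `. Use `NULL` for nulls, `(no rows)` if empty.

LEFT JOIN keeps every teams row; unmatched ones get NULL for matches columns.
Group by teams.id and compute COUNT(m.id). COUNT(col) of an all-NULL group is 0.
  2: ids {3, 5} → COUNT(m.id)=2
  4: ids {9, 10, 11} → COUNT(m.id)=3
  6: ids {1, 2, 6, 7, 8} → COUNT(m.id)=5
  7: ids {4} → COUNT(m.id)=1

Hanoi | 2 ; Austin | 3 ; Fresno | 5 ; Austin | 1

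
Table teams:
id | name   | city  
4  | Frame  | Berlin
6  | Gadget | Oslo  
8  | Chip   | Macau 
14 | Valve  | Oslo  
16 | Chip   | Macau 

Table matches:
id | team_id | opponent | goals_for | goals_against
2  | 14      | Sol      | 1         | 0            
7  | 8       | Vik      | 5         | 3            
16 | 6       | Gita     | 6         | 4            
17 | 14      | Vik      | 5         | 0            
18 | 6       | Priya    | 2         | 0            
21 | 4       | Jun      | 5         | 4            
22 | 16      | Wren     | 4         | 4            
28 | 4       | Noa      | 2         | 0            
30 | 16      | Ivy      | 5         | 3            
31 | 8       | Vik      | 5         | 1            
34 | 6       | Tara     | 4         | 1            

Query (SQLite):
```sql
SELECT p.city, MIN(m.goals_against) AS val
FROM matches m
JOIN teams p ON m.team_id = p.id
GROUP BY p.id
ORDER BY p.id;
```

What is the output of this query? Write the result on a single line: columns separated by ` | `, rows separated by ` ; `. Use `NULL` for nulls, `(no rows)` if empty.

Berlin | 0 ; Oslo | 0 ; Macau | 1 ; Oslo | 0 ; Macau | 3

Join each matches row to its teams via team_id.
Group joined rows by teams.id; compute MIN(m.goals_against) per group.
  4: ids {21, 28} → MIN(m.goals_against)=0
  6: ids {16, 18, 34} → MIN(m.goals_against)=0
  8: ids {7, 31} → MIN(m.goals_against)=1
  14: ids {2, 17} → MIN(m.goals_against)=0
  16: ids {22, 30} → MIN(m.goals_against)=3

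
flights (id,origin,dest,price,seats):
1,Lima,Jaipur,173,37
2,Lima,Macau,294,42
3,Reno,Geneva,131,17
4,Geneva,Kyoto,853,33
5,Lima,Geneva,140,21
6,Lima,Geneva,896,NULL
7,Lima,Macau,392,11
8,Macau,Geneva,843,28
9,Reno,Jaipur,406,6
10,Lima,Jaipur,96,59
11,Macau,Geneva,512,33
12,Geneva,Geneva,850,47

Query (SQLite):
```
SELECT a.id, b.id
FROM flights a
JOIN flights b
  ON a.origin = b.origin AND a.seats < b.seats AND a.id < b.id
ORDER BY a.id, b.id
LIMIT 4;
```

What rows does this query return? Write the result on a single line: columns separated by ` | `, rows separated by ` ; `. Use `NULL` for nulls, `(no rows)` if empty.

1 | 2 ; 1 | 10 ; 2 | 10 ; 4 | 12

Pairs (a,b) with same origin, a.seats < b.seats, a.id < b.id.
origin groups: Geneva:{4,12} Lima:{1,2,5,6,7,10} Macau:{8,11} Reno:{3,9}
Ordered by (a.id, b.id); first 4.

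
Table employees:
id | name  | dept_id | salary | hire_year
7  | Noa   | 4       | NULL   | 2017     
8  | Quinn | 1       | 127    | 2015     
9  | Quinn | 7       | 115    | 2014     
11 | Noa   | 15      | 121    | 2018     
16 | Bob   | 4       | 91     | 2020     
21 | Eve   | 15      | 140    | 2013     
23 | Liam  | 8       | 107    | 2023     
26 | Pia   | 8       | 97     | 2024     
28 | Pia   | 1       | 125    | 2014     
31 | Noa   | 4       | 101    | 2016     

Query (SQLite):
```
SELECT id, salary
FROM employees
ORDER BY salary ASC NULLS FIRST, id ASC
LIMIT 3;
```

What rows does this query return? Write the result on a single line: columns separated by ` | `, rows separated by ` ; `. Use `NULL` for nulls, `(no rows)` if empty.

7 | NULL ; 16 | 91 ; 26 | 97

Sort by salary asc, tiebreak id asc: (NULL, id=7), (91, id=16), (97, id=26), (101, id=31), (107, id=23), (115, id=9) …. Take first 3.
NULLS FIRST: NULL salary rows go before all non-NULL rows (among themselves ordered by id asc).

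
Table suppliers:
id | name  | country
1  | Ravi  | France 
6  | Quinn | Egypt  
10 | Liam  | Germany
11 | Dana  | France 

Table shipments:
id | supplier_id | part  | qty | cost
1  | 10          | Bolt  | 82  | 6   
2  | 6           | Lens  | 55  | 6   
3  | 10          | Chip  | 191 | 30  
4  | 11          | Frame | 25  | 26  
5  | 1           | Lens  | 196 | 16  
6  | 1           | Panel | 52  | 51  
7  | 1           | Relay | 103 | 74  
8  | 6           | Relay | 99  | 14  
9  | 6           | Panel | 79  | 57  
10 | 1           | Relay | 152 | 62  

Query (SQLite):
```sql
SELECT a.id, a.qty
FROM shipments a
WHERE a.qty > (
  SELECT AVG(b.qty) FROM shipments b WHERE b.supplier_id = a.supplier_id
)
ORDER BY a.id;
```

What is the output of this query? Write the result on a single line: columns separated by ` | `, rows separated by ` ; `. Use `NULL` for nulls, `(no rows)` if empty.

3 | 191 ; 5 | 196 ; 8 | 99 ; 9 | 79 ; 10 | 152

For each shipments row a, compute AVG(qty) over rows sharing a.supplier_id.
Keep row a if a.qty > that per-group AVG.
  supplier_id=1: AVG(qty) = 125.75
  supplier_id=6: AVG(qty) = 77.666667
  supplier_id=10: AVG(qty) = 136.5
  supplier_id=11: AVG(qty) = 25.0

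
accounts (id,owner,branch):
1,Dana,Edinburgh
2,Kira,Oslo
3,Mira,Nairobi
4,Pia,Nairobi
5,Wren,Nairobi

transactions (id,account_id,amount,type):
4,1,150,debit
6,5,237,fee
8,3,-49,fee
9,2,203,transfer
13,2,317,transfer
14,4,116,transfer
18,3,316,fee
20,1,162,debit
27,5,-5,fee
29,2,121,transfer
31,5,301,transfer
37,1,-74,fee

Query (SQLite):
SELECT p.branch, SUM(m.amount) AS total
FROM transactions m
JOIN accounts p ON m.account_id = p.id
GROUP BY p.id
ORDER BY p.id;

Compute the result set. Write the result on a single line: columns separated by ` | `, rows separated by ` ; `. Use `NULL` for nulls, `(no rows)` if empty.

Edinburgh | 238 ; Oslo | 641 ; Nairobi | 267 ; Nairobi | 116 ; Nairobi | 533

Join each transactions row to its accounts via account_id.
Group joined rows by accounts.id; compute SUM(m.amount) per group.
  1: ids {4, 20, 37} → SUM(m.amount)=238
  2: ids {9, 13, 29} → SUM(m.amount)=641
  3: ids {8, 18} → SUM(m.amount)=267
  4: ids {14} → SUM(m.amount)=116
  5: ids {6, 27, 31} → SUM(m.amount)=533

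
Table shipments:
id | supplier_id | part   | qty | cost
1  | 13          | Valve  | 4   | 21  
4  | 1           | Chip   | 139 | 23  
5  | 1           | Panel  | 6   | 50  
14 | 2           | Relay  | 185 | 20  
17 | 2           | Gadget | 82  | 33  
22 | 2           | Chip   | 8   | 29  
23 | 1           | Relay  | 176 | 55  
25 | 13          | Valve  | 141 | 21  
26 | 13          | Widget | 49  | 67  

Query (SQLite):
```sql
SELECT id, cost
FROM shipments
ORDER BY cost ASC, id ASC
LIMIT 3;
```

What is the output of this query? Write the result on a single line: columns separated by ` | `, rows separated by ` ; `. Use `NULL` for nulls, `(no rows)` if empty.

Sort by cost asc, tiebreak id asc: (20, id=14), (21, id=1), (21, id=25), (23, id=4), (29, id=22), (33, id=17) …. Take first 3.

14 | 20 ; 1 | 21 ; 25 | 21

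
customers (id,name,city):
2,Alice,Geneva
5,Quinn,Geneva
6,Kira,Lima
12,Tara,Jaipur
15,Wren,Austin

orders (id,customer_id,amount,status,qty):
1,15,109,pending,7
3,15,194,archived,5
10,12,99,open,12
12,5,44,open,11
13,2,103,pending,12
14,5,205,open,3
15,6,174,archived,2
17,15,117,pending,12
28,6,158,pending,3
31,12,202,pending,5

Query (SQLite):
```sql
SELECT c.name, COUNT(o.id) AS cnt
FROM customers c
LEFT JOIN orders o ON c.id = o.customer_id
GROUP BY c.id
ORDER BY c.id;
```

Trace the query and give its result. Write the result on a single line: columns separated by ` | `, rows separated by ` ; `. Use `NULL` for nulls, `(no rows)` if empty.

LEFT JOIN keeps every customers row; unmatched ones get NULL for orders columns.
Group by customers.id and compute COUNT(o.id). COUNT(col) of an all-NULL group is 0.
  2: ids {13} → COUNT(o.id)=1
  5: ids {12, 14} → COUNT(o.id)=2
  6: ids {15, 28} → COUNT(o.id)=2
  12: ids {10, 31} → COUNT(o.id)=2
  15: ids {1, 3, 17} → COUNT(o.id)=3

Alice | 1 ; Quinn | 2 ; Kira | 2 ; Tara | 2 ; Wren | 3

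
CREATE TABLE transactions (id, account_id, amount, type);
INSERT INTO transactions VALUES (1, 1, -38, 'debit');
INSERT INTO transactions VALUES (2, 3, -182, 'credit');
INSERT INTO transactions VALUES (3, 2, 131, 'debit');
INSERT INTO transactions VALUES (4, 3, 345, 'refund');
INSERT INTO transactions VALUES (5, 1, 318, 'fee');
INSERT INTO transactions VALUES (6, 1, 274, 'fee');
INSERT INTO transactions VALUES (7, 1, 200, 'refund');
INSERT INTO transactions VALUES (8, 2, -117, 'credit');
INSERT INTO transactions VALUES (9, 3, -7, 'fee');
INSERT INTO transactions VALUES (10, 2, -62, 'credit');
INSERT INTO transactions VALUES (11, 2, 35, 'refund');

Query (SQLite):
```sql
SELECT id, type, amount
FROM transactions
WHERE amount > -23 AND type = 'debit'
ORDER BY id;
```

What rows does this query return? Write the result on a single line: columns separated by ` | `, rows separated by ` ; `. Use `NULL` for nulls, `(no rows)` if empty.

amount > -23: ids {3, 4, 5, 6, 7, 9, 11}
type = 'debit': ids {1, 3}
Combine with AND.

3 | debit | 131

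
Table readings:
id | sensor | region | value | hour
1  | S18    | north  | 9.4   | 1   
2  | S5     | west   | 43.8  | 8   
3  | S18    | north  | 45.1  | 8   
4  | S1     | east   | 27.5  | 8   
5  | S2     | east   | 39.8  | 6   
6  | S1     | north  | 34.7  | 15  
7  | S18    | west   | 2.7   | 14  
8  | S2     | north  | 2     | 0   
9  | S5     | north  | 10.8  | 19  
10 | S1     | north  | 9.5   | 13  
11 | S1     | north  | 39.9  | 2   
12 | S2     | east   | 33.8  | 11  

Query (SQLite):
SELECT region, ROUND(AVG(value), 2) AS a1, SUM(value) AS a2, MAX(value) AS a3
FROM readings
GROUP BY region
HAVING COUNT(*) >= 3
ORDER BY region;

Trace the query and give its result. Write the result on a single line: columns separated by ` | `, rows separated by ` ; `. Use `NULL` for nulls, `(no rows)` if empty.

east | 33.7 | 101.1 | 39.8 ; north | 21.63 | 151.4 | 45.1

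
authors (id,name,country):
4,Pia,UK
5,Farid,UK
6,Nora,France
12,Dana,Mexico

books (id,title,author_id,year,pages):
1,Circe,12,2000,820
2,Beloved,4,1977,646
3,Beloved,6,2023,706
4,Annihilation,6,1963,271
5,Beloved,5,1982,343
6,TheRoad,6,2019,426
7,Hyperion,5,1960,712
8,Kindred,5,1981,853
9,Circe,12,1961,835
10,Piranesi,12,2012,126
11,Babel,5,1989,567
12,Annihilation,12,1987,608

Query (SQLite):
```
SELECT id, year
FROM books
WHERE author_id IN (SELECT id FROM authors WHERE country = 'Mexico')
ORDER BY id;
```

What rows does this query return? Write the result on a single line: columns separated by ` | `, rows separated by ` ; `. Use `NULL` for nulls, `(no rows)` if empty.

1 | 2000 ; 9 | 1961 ; 10 | 2012 ; 12 | 1987

Inner query: authors.id where country = 'Mexico'.
Outer: keep books rows whose author_id is in that set.
Inner query → {12}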